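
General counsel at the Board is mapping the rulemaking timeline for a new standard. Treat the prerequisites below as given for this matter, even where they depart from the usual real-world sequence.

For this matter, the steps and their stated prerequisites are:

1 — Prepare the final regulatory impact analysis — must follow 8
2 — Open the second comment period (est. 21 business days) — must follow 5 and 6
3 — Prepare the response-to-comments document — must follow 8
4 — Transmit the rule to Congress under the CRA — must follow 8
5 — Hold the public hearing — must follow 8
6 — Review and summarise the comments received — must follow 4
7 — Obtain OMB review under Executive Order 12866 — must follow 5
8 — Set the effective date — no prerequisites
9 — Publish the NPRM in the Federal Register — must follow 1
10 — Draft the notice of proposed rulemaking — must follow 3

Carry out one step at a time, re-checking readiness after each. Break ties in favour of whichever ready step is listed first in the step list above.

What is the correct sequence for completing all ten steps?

Only 8 has no prerequisites, so it is first.
Now 1, 3, 4 and 5 have their prerequisites met. 1 is listed earlier, so 1 next.
9 now also ready, so the ready set is {3, 4, 5, 9}; 3 is listed earlier → 3.
Now 4, 5, 9 and 10 have their prerequisites met. 4 is listed earlier, so 4 next.
6 now also ready, so the ready set is {5, 6, 9, 10}; 5 is listed earlier → 5.
6, 7, 9 and 10 are all available; 6 is listed earlier → 6.
2 now also ready, so the ready set is {2, 7, 9, 10}; 2 is listed earlier → 2.
Ready: 7, 9 and 10. 7 is listed earlier → 7.
Now 9 and 10 have their prerequisites met. 9 is listed earlier, so 9 next.
Next only 10 has its prerequisites met → 10.

8, 1, 3, 4, 5, 6, 2, 7, 9, 10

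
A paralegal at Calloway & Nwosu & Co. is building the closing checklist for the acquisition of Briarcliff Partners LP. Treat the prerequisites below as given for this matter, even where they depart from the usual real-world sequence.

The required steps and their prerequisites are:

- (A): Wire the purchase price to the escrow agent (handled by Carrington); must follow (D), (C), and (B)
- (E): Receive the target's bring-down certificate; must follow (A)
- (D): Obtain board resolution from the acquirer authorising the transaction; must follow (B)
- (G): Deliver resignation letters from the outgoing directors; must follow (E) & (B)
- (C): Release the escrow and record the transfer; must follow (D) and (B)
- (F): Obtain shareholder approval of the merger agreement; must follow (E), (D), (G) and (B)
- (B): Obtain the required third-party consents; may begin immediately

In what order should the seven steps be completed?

(B), (D), (C), (A), (E), (G), (F)

(B) has no prerequisites → (B) first.
(D) needed (B), now all done → (D).
Next only (C) has its prerequisites met → (C).
That leaves (A) as the only ready step → (A).
That leaves (E) as the only ready step → (E).
That leaves (G) as the only ready step → (G).
That leaves (F) as the only ready step → (F).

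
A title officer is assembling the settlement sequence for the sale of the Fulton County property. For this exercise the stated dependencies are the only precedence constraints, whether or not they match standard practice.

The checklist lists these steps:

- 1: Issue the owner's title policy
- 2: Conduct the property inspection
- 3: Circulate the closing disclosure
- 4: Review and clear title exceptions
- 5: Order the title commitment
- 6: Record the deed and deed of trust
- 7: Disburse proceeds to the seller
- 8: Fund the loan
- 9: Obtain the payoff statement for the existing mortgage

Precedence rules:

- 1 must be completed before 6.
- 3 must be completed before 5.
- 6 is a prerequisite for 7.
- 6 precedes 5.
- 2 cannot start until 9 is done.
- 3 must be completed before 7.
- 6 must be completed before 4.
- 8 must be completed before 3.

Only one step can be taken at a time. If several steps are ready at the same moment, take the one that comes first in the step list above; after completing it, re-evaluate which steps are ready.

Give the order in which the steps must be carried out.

1 → 6 → 4 → 8 → 3 → 5 → 7 → 9 → 2

1, 8 and 9 have no prerequisites; 1 is listed earlier, so 1 is first.
6, 8 and 9 are all available; 6 is listed earlier → 6.
Now 4, 8 and 9 have their prerequisites met. 4 is listed earlier, so 4 next.
8 and 9 are both available; 8 is listed earlier → 8.
3 now also ready, so the ready set is {3, 9}; 3 is listed earlier → 3.
Now 5, 7 and 9 have their prerequisites met. 5 is listed earlier, so 5 next.
Ready: 7 and 9. 7 is listed earlier → 7.
9 is the only step now ready → 9.
That leaves 2 as the only ready step → 2.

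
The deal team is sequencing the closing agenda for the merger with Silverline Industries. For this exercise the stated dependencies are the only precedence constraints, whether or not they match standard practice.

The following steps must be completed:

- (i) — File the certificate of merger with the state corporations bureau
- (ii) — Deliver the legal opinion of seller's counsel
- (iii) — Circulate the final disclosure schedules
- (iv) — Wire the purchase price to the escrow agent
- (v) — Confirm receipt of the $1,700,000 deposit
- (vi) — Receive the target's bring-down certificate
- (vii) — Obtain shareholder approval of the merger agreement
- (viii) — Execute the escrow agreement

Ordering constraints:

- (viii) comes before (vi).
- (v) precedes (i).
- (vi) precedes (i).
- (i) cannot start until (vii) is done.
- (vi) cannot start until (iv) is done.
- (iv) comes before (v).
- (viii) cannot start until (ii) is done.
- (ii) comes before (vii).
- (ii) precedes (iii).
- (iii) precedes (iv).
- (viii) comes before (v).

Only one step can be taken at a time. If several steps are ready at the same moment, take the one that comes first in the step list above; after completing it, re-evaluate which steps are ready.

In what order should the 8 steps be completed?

(ii) (iii) (iv) (vii) (viii) (v) (vi) (i)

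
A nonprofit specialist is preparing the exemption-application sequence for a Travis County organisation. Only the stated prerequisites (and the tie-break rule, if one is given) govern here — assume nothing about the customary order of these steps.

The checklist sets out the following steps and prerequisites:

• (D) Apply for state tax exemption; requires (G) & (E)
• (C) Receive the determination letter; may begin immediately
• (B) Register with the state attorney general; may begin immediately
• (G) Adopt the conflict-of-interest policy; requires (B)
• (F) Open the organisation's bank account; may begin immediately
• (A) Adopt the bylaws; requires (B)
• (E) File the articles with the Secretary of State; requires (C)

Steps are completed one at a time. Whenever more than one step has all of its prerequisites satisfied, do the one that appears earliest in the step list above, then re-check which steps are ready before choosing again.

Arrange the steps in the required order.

Nothing is required for (C), (B) and (F). (C) is listed earlier → (C) first.
Now (B), (F) and (E) have their prerequisites met. (B) is listed earlier, so (B) next.
(G), (F), (A) and (E) are all available; (G) is listed earlier → (G).
Ready: (F), (A) and (E). (F) is listed earlier → (F).
Now (A) and (E) have their prerequisites met. (A) is listed earlier, so (A) next.
(E) needed (C), now all done → (E).
(D) needed (G) and (E), now all done → (D).

(C), (B), (G), (F), (A), (E), (D)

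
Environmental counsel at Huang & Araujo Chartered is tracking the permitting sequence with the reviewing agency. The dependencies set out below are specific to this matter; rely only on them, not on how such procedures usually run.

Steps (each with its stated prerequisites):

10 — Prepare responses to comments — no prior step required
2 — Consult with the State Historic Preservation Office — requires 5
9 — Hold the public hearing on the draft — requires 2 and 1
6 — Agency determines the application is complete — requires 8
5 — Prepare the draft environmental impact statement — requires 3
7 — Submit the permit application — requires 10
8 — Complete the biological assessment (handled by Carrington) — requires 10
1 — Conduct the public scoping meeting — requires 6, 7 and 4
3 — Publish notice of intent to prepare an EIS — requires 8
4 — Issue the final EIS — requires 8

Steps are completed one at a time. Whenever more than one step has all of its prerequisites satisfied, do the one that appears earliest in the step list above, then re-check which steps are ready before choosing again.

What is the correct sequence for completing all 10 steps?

Only 10 has no prerequisites, so it is first.
Ready: 7 and 8. 7 is listed earlier → 7.
Next only 8 has its prerequisites met → 8.
6, 3 and 4 are all available; 6 is listed earlier → 6.
Ready: 3 and 4. 3 is listed earlier → 3.
5 now also ready, so the ready set is {5, 4}; 5 is listed earlier → 5.
Ready: 2 and 4. 2 is listed earlier → 2.
That leaves 4 as the only ready step → 4.
1 needed 6, 7 and 4, now all done → 1.
That leaves 9 as the only ready step → 9.

10, 7, 8, 6, 3, 5, 2, 4, 1, 9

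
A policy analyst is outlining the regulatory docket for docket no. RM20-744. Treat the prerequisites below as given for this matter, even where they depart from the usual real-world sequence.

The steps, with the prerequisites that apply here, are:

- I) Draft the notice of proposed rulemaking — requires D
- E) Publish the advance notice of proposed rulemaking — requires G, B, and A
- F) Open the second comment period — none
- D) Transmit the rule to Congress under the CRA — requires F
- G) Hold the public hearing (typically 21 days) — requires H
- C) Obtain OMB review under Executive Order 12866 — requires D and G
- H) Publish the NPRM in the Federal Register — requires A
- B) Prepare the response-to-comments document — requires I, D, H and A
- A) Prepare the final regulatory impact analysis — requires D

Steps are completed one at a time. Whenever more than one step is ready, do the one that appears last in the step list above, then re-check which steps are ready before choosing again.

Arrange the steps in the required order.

F → D → A → H → G → C → I → B → E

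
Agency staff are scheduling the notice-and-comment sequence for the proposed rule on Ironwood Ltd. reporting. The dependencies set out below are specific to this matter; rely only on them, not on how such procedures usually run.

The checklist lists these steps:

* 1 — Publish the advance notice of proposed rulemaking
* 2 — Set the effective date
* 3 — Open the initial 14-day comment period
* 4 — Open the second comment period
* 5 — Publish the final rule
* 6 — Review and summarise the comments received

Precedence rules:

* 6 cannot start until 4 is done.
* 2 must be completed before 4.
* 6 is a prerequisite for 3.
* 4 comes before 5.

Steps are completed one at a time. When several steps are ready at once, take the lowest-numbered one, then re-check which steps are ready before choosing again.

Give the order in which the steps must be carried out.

Nothing is required for 1 and 2. 1 has the earlier label → 1 first.
That leaves 2 as the only ready step → 2.
Next only 4 has its prerequisites met → 4.
Now 5 and 6 have their prerequisites met. 5 has the earlier label, so 5 next.
Next only 6 has its prerequisites met → 6.
3 needed 6, now all done → 3.

1 2 4 5 6 3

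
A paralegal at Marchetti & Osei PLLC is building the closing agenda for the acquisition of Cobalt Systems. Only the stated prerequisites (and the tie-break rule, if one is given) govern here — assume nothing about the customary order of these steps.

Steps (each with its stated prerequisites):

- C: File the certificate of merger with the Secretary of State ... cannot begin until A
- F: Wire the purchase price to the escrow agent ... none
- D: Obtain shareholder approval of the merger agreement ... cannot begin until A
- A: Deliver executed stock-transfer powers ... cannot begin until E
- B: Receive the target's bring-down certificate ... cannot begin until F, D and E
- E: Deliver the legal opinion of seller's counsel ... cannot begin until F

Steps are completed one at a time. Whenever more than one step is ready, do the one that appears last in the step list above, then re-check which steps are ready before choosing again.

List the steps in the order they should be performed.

F, E, A, D, B, C

Only F has no prerequisites, so it is first.
E is the only step now ready → E.
Next only A has its prerequisites met → A.
Now D and C have their prerequisites met. D is listed later, so D next.
B now also ready, so the ready set is {B, C}; B is listed later → B.
That leaves C as the only ready step → C.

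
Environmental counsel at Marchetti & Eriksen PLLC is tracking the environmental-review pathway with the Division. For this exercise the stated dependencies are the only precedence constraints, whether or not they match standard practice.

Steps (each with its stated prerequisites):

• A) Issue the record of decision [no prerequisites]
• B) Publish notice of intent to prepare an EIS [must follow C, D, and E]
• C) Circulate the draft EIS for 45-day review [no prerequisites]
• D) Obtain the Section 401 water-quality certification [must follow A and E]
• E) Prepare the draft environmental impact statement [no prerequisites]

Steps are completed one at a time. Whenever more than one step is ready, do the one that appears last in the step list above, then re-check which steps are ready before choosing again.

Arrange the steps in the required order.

E, C, A, D, B

E, C and A have no prerequisites; E is listed later, so E is first.
Ready: C and A. C is listed later → C.
A is the only step now ready → A.
That leaves D as the only ready step → D.
B needed E, D and C, now all done → B.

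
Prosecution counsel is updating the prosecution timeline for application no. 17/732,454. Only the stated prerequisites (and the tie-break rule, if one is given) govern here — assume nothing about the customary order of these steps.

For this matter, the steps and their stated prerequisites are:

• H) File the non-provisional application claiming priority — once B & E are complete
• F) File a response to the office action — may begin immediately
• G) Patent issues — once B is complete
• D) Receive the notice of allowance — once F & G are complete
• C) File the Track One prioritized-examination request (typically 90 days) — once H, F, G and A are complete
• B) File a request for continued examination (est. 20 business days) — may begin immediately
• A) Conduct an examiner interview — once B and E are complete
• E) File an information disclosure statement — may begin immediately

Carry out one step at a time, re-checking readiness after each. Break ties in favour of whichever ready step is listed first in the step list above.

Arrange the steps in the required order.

F, B, G, D, E, H, A, C

Nothing is required for F, B and E. F is listed earlier → F first.
B and E are both available; B is listed earlier → B.
G now also ready, so the ready set is {G, E}; G is listed earlier → G.
D now also ready, so the ready set is {D, E}; D is listed earlier → D.
Next only E has its prerequisites met → E.
Now H and A have their prerequisites met. H is listed earlier, so H next.
Next only A has its prerequisites met → A.
That leaves C as the only ready step → C.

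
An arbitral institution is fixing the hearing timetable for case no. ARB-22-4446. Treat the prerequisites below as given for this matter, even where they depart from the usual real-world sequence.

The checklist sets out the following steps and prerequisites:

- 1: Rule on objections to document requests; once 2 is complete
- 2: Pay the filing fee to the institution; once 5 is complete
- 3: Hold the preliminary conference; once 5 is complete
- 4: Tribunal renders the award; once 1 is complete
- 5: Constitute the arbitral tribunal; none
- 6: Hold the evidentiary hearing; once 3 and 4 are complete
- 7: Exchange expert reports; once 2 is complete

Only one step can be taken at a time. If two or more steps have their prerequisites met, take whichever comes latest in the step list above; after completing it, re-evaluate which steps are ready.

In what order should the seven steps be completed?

5 → 3 → 2 → 7 → 1 → 4 → 6

Only 5 has no prerequisites, so it is first.
Now 3 and 2 have their prerequisites met. 3 is listed later, so 3 next.
2 is the only step now ready → 2.
Now 7 and 1 have their prerequisites met. 7 is listed later, so 7 next.
1 needed 2, now all done → 1.
4 needed 1, now all done → 4.
6 is the only step now ready → 6.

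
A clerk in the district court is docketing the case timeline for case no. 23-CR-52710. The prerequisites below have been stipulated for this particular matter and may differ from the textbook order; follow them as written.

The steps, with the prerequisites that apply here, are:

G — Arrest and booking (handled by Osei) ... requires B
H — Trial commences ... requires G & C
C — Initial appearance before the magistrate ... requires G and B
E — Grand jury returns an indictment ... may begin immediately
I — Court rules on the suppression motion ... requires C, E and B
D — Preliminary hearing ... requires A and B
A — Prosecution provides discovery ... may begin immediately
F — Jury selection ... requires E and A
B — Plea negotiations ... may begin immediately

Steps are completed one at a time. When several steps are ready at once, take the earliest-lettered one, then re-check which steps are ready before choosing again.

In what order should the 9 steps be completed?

A → B → D → E → F → G → C → H → I

A, B and E have no prerequisites; A has the earlier label, so A is first.
Ready: B and E. B has the earlier label → B.
Now D, E and G have their prerequisites met. D has the earlier label, so D next.
E and G are both available; E has the earlier label → E.
F now also ready, so the ready set is {F, G}; F has the earlier label → F.
Next only G has its prerequisites met → G.
C needed B and G, now all done → C.
Now H and I have their prerequisites met. H has the earlier label, so H next.
I needed B, C and E, now all done → I.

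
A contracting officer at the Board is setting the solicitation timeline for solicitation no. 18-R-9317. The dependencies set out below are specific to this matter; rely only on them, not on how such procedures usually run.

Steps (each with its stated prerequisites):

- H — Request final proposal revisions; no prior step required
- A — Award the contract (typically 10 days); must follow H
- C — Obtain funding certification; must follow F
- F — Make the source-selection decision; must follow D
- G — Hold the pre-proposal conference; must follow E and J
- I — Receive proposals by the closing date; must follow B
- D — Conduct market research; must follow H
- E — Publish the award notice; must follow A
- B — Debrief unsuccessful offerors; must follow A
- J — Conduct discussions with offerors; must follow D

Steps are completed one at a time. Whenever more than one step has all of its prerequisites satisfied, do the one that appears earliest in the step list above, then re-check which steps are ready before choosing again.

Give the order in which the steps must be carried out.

H is the only step with nothing outstanding, so it goes first.
Ready: A and D. A is listed earlier → A.
E and B now also ready, so the ready set is {D, E, B}; D is listed earlier → D.
F, E, B and J are all available; F is listed earlier → F.
C, E, B and J are all available; C is listed earlier → C.
Ready: E, B and J. E is listed earlier → E.
B and J are both available; B is listed earlier → B.
I and J are both available; I is listed earlier → I.
J is the only step now ready → J.
G needed E and J, now all done → G.

H A D F C E B I J G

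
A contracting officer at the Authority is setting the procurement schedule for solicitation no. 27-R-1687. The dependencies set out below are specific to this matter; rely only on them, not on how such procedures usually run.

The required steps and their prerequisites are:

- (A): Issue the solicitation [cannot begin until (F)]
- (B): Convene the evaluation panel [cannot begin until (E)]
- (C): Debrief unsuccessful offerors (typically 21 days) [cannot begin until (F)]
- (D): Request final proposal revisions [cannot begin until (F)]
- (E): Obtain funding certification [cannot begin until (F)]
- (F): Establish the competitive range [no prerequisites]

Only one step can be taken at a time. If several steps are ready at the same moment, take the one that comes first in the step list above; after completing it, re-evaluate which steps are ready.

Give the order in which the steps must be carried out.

(F), (A), (C), (D), (E), (B)

(F) is the only step with nothing outstanding, so it goes first.
Now (A), (C), (D) and (E) have their prerequisites met. (A) is listed earlier, so (A) next.
Now (C), (D) and (E) have their prerequisites met. (C) is listed earlier, so (C) next.
Ready: (D) and (E). (D) is listed earlier → (D).
(E) needed (F), now all done → (E).
That leaves (B) as the only ready step → (B).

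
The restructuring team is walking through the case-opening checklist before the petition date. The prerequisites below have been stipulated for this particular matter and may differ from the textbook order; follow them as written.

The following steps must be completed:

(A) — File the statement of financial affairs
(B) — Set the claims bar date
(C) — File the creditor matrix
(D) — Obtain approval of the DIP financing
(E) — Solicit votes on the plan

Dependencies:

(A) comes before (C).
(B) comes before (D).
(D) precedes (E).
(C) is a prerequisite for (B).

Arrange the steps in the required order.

(A) has no prerequisites → (A) first.
(C) is the only step now ready → (C).
(B) is the only step now ready → (B).
(D) is the only step now ready → (D).
(E) is the only step now ready → (E).

(A) → (C) → (B) → (D) → (E)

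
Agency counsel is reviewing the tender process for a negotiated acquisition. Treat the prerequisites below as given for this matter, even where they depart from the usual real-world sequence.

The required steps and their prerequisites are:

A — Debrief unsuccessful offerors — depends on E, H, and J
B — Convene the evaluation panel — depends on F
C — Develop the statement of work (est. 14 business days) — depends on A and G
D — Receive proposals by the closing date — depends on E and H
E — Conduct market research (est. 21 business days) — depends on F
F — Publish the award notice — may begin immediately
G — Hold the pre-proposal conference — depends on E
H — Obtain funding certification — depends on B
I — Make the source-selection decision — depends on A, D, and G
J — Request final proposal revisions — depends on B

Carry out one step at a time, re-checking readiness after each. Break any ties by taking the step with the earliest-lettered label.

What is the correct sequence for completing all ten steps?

F is the only step with nothing outstanding, so it goes first.
B and E are both available; B has the earlier label → B.
H and J now also ready, so the ready set is {E, H, J}; E has the earlier label → E.
Ready: G, H and J. G has the earlier label → G.
Ready: H and J. H has the earlier label → H.
Ready: D and J. D has the earlier label → D.
Next only J has its prerequisites met → J.
Next only A has its prerequisites met → A.
Now C and I have their prerequisites met. C has the earlier label, so C next.
I is the only step now ready → I.

F, B, E, G, H, D, J, A, C, I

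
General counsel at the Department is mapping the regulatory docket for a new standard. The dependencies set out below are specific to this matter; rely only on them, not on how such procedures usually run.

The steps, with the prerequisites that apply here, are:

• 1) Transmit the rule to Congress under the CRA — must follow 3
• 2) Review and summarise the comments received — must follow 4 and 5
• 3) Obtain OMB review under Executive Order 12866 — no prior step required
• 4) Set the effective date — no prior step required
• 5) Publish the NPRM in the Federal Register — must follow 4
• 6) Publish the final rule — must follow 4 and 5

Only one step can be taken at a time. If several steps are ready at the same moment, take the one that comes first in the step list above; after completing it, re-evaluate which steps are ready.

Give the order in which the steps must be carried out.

3, 1, 4, 5, 2, 6

Nothing is required for 3 and 4. 3 is listed earlier → 3 first.
1 and 4 are both available; 1 is listed earlier → 1.
Next only 4 has its prerequisites met → 4.
That leaves 5 as the only ready step → 5.
Ready: 2 and 6. 2 is listed earlier → 2.
6 is the only step now ready → 6.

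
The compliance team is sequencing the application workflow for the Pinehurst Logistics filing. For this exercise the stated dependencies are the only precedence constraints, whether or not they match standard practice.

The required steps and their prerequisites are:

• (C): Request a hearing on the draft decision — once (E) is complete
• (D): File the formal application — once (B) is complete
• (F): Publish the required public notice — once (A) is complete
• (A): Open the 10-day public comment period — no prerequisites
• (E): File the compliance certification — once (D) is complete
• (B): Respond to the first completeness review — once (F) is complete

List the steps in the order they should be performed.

(A) (F) (B) (D) (E) (C)

(A) is the only step with nothing outstanding, so it goes first.
(F) needed (A), now all done → (F).
Next only (B) has its prerequisites met → (B).
That leaves (D) as the only ready step → (D).
(E) is the only step now ready → (E).
(C) needed (E), now all done → (C).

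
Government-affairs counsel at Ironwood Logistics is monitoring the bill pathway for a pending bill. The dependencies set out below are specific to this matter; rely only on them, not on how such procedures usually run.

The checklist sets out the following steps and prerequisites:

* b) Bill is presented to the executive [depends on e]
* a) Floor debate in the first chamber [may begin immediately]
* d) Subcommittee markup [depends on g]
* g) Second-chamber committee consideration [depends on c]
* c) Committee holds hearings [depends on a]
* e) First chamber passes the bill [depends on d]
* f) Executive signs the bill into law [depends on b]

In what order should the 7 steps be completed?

a has no prerequisites → a first.
c needed a, now all done → c.
g is the only step now ready → g.
Next only d has its prerequisites met → d.
e needed d, now all done → e.
b is the only step now ready → b.
That leaves f as the only ready step → f.

a → c → g → d → e → b → f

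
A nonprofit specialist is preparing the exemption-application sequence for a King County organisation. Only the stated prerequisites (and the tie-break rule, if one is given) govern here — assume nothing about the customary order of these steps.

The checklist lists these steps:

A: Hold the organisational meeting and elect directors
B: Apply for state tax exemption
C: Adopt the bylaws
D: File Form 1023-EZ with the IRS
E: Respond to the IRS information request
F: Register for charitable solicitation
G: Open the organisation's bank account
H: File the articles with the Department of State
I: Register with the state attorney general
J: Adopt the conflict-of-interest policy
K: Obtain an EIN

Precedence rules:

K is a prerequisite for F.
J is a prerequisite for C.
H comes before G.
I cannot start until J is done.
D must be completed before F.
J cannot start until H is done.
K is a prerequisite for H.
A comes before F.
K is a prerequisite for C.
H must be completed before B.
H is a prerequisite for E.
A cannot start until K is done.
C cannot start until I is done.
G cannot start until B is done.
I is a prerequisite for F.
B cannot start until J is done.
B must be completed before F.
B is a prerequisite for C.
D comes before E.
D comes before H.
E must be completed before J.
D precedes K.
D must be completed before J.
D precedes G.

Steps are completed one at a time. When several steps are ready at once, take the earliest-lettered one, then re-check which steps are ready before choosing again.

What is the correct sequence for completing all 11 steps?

D, K, A, H, E, J, B, G, I, C, F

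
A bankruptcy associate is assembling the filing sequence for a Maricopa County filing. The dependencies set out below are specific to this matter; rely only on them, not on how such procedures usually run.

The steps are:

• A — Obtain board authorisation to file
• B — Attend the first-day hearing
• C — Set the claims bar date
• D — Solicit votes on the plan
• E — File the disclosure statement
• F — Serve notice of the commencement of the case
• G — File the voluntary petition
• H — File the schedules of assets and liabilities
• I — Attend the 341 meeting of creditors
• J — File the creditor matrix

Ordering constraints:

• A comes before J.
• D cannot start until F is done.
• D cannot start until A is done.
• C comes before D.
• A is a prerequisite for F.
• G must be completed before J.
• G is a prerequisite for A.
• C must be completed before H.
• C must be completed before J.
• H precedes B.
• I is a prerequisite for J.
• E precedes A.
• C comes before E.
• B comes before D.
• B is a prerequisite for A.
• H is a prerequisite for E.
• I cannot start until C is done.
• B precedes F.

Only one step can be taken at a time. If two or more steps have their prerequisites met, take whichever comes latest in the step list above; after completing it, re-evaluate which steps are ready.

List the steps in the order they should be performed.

G, C, I, H, E, B, A, J, F, D

Nothing is required for G and C. G is listed later → G first.
Next only C has its prerequisites met → C.
Ready: I and H. I is listed later → I.
That leaves H as the only ready step → H.
Ready: E and B. E is listed later → E.
Next only B has its prerequisites met → B.
Next only A has its prerequisites met → A.
Now J and F have their prerequisites met. J is listed later, so J next.
F needed B and A, now all done → F.
D needed F, C, B and A, now all done → D.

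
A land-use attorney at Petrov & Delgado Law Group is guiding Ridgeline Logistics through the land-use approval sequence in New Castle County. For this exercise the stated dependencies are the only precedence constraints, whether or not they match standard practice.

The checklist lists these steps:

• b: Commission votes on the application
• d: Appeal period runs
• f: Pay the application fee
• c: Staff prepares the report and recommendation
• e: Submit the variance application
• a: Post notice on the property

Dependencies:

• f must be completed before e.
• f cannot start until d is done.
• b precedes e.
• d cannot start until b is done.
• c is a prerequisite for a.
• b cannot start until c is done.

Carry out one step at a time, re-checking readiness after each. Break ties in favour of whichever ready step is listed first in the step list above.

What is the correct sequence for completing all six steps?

Only c has no prerequisites, so it is first.
b and a are both available; b is listed earlier → b.
d now also ready, so the ready set is {d, a}; d is listed earlier → d.
f now also ready, so the ready set is {f, a}; f is listed earlier → f.
e now also ready, so the ready set is {e, a}; e is listed earlier → e.
a needed c, now all done → a.

c, b, d, f, e, a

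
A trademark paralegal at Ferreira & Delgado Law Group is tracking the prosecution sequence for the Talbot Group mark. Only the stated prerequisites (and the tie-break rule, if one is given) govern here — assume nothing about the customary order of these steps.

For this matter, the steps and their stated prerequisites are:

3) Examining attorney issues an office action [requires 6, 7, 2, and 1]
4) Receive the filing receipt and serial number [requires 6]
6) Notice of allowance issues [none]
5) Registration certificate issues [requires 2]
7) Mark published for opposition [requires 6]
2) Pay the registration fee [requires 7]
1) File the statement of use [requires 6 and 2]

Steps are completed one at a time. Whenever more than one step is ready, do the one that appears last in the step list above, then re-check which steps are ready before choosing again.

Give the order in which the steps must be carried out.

6, 7, 2, 1, 5, 4, 3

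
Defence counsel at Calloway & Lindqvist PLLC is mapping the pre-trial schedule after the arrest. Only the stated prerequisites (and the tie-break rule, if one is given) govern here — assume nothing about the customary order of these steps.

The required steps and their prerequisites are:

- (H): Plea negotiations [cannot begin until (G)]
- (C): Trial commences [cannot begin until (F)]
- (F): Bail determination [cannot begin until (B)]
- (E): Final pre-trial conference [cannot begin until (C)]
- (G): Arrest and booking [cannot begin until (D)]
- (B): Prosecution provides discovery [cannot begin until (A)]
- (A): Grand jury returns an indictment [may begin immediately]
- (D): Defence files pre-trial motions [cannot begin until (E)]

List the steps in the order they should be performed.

(A), (B), (F), (C), (E), (D), (G), (H)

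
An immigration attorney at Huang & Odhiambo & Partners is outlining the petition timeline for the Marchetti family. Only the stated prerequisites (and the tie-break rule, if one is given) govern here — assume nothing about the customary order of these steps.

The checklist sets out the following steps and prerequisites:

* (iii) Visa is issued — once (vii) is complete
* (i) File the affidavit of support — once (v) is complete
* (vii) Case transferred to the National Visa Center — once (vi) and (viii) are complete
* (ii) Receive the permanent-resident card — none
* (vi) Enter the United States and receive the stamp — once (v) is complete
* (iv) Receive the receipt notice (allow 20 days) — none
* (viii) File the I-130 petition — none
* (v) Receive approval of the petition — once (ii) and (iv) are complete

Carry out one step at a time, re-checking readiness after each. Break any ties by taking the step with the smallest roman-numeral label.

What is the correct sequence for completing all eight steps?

(ii), (iv) and (viii) have no prerequisites; (ii) has the earlier label, so (ii) is first.
Ready: (iv) and (viii). (iv) has the earlier label → (iv).
Now (v) and (viii) have their prerequisites met. (v) has the earlier label, so (v) next.
(i) and (vi) now also ready, so the ready set is {(i), (vi), (viii)}; (i) has the earlier label → (i).
Now (vi) and (viii) have their prerequisites met. (vi) has the earlier label, so (vi) next.
(viii) is the only step now ready → (viii).
(vii) needed (vi) and (viii), now all done → (vii).
(iii) needed (vii), now all done → (iii).

(ii), (iv), (v), (i), (vi), (viii), (vii), (iii)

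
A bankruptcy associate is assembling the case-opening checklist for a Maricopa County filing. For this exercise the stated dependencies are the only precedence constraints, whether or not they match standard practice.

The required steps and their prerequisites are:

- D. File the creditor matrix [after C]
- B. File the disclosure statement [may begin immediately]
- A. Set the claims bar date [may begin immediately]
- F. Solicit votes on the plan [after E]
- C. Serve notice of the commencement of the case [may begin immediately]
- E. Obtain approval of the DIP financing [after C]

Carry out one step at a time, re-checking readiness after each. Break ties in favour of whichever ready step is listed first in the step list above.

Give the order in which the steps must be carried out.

B, A, C, D, E, F

Nothing is required for B, A and C. B is listed earlier → B first.
A and C are both available; A is listed earlier → A.
Next only C has its prerequisites met → C.
Now D and E have their prerequisites met. D is listed earlier, so D next.
E needed C, now all done → E.
F needed E, now all done → F.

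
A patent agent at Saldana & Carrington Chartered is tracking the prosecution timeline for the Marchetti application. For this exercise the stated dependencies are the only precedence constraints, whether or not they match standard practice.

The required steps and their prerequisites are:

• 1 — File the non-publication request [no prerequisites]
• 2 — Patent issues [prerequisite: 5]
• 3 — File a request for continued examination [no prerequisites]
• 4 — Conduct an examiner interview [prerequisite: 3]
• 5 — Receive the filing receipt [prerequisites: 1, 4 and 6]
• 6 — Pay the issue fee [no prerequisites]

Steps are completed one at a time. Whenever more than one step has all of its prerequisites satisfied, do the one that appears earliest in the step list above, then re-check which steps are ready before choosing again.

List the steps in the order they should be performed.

1, 3, 4, 6, 5, 2

1, 3 and 6 have no prerequisites; 1 is listed earlier, so 1 is first.
Now 3 and 6 have their prerequisites met. 3 is listed earlier, so 3 next.
4 and 6 are both available; 4 is listed earlier → 4.
Next only 6 has its prerequisites met → 6.
Next only 5 has its prerequisites met → 5.
2 is the only step now ready → 2.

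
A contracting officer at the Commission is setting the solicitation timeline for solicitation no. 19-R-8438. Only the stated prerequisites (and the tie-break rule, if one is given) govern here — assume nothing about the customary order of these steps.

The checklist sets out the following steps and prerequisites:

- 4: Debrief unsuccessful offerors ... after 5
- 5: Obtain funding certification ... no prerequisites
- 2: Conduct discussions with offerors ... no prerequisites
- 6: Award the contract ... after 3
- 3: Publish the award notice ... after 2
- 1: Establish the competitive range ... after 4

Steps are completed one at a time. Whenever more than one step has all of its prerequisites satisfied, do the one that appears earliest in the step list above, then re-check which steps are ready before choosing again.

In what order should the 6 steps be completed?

5, 4, 2, 3, 6, 1

Nothing is required for 5 and 2. 5 is listed earlier → 5 first.
4 now also ready, so the ready set is {4, 2}; 4 is listed earlier → 4.
Ready: 2 and 1. 2 is listed earlier → 2.
3 and 1 are both available; 3 is listed earlier → 3.
6 now also ready, so the ready set is {6, 1}; 6 is listed earlier → 6.
1 needed 4, now all done → 1.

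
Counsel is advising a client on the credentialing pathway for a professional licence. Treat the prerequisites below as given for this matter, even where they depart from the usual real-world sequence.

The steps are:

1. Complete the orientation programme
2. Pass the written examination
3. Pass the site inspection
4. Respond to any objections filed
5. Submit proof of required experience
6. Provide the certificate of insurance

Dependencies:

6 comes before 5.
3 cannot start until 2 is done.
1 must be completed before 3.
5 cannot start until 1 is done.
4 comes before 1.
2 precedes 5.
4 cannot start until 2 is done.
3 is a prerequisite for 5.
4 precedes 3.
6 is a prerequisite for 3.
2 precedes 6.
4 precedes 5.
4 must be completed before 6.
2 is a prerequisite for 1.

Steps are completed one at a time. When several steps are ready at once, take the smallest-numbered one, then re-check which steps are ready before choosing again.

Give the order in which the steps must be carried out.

2, 4, 1, 6, 3, 5

2 is the only step with nothing outstanding, so it goes first.
4 needed 2, now all done → 4.
1 and 6 are both available; 1 has the earlier label → 1.
6 is the only step now ready → 6.
3 is the only step now ready → 3.
Next only 5 has its prerequisites met → 5.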